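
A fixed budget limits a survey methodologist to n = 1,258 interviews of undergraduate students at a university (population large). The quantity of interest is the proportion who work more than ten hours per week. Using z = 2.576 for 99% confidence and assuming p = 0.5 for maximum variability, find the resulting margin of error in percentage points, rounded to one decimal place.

3.6

SE(p̂) = √[p(1−p)/n] = √[0.2500/1258] = 0.01410.
E = z × SE = 2.576 × 0.01410 = 0.03631, or 3.6 percentage points.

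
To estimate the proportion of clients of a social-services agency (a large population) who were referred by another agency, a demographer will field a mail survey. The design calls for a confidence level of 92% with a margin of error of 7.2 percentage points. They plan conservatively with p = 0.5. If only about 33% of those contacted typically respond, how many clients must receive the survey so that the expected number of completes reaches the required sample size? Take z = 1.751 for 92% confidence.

Completed interviews needed: n₀ = 1.751² × 0.2500 / 0.072² ≈ 147.86 → 148.
At a 33% response rate, contacts needed = 148 / 0.33 ≈ 448.48 → 449.

449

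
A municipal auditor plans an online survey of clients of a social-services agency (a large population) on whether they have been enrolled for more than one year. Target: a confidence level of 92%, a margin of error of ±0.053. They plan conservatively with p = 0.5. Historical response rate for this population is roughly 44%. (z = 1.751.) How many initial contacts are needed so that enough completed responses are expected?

Completed interviews needed: n₀ = 1.751² × 0.2500 / 0.053² ≈ 272.87 → 273.
At a 44% response rate, contacts needed = 273 / 0.44 ≈ 620.45 → 621.

621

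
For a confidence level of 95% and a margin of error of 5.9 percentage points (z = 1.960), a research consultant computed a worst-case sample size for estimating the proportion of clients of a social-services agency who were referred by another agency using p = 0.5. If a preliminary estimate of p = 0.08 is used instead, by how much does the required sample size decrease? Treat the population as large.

194

Conservative (p = 0.5): n = 1.960² × 0.25 / 0.059² ≈ 275.90 → 276.
Using p = 0.08: p(1−p) = 0.0736, so n = 1.960² × 0.0736 / 0.059² ≈ 81.22 → 82.
Reduction: 276 − 82 = 194.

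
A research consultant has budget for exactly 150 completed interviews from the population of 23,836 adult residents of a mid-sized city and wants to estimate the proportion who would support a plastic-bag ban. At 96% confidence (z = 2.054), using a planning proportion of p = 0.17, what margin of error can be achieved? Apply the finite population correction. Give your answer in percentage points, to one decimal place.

6.3

Finite-population factor: (N−n)/(N−1) = (23836−150)/(23836−1) = 0.9937.
SE(p̂) = √[p(1−p)/n · (N−n)/(N−1)] = √[0.1411/150 × 0.9937] = 0.03057.
E = z × SE = 2.054 × 0.03057 = 0.06280 ≈ 6.3 percentage points.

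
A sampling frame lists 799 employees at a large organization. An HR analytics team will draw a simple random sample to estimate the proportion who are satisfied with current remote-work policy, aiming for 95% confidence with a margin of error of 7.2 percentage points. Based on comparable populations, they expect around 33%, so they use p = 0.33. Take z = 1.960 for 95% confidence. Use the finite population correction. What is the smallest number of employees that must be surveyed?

Unadjusted: n₀ = 1.960² × 0.33 × 0.67 / 0.072² ≈ 163.85, so n₀ = 164.
Finite population correction with N = 799: n = n₀ / (1 + (n₀−1)/N) = 164 / (1 + 163/799) = 164 / 1.2040 ≈ 136.21.
Rounding up, n = 137.

137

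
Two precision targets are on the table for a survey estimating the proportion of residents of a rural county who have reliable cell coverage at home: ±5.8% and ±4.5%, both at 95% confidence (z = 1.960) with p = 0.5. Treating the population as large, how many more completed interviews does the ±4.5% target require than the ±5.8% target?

189

At ±5.8%: n = 1.960² × 0.2500 / 0.058² ≈ 285.49 → 286.
At ±4.5%: n = 1.960² × 0.2500 / 0.045² ≈ 474.27 → 475.
Additional respondents: 475 − 286 = 189.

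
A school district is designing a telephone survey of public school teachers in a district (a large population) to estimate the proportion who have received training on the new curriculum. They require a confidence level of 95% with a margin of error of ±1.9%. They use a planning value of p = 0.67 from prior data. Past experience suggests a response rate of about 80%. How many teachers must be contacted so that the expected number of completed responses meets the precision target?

For 95% confidence, z = 1.960.
Completed interviews needed: n₀ = 1.960² × 0.2211 / 0.019² ≈ 2352.85 → 2353.
At an 80% response rate, contacts needed = 2353 / 0.80 ≈ 2941.25 → 2942.

2942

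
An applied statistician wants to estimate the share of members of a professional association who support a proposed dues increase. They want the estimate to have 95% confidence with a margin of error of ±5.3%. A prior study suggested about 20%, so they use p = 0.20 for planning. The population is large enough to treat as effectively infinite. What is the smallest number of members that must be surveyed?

For 95% confidence, z = 1.960.
With p = 0.20, p(1−p) = 0.1600.
n = z²·p(1−p)/E² = 1.960² × 0.1600 / 0.053² = 3.8416 × 0.1600 / 0.002809 ≈ 218.82.
Rounding up gives n = 219.

219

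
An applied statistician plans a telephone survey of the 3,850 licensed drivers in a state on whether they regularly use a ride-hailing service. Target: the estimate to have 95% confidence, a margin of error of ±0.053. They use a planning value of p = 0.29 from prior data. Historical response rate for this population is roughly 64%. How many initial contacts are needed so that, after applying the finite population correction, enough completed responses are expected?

For 95% confidence, z = 1.960.
Completed interviews needed (unadjusted): n₀ = 1.960² × 0.2059 / 0.053² ≈ 281.59 → 282.
FPC for N = 3,850: n = 282 / (1 + 281/3850) = 282 / 1.0730 ≈ 262.82 → 263.
At a 64% response rate, contacts needed = 263 / 0.64 ≈ 410.94 → 411.

411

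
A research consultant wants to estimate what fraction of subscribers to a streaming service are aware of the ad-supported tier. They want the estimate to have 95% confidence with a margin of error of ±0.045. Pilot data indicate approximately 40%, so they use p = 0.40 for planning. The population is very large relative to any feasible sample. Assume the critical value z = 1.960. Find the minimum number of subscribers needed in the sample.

With p = 0.40, p(1−p) = 0.2400.
n = z²·p(1−p)/E² = 1.960² × 0.2400 / 0.045² = 3.8416 × 0.2400 / 0.002025 ≈ 455.30.
Rounding up gives n = 456.

456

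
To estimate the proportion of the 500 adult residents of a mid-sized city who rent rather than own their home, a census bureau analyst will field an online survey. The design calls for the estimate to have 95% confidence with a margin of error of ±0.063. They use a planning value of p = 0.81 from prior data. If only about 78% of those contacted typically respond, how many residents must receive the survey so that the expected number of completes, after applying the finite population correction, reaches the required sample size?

148

For 95% confidence, z = 1.960.
Completed interviews needed (unadjusted): n₀ = 1.960² × 0.1539 / 0.063² ≈ 148.96 → 149.
FPC for N = 500: n = 149 / (1 + 148/500) = 149 / 1.2960 ≈ 114.97 → 115.
At a 78% response rate, contacts needed = 115 / 0.78 ≈ 147.44 → 148.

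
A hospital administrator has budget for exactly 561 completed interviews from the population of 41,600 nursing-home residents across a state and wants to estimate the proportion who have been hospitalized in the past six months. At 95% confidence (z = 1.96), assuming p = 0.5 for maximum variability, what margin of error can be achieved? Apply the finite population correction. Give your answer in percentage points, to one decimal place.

Finite-population factor: (N−n)/(N−1) = (41600−561)/(41600−1) = 0.9865.
SE(p̂) = √[p(1−p)/n · (N−n)/(N−1)] = √[0.2500/561 × 0.9865] = 0.02097.
E = z × SE = 1.96 × 0.02097 = 0.04110 ≈ 4.1 percentage points.

4.1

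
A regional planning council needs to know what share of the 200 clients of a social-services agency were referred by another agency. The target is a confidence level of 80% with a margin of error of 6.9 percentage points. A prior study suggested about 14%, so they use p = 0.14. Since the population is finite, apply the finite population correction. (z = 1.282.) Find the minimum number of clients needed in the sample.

Unadjusted: n₀ = 1.282² × 0.14 × 0.86 / 0.069² ≈ 41.56, so n₀ = 42.
Finite population correction with N = 200: n = n₀ / (1 + (n₀−1)/N) = 42 / (1 + 41/200) = 42 / 1.2050 ≈ 34.85.
Rounding up, n = 35.

35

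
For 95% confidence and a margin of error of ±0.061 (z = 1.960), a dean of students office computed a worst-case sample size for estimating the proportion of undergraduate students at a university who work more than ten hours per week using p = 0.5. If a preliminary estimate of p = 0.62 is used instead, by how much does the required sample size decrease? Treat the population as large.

Conservative (p = 0.5): n = 1.960² × 0.25 / 0.061² ≈ 258.10 → 259.
Using p = 0.62: p(1−p) = 0.2356, so n = 1.960² × 0.2356 / 0.061² ≈ 243.24 → 244.
Reduction: 259 − 244 = 15.

15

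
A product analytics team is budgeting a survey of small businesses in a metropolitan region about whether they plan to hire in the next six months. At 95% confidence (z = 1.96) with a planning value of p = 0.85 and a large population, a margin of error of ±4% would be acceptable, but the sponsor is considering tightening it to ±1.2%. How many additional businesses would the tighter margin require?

3095

At ±4%: n = 1.96² × 0.1275 / 0.040² ≈ 306.13 → 307.
At ±1.2%: n = 1.96² × 0.1275 / 0.012² ≈ 3401.42 → 3402.
Additional respondents: 3402 − 307 = 3095.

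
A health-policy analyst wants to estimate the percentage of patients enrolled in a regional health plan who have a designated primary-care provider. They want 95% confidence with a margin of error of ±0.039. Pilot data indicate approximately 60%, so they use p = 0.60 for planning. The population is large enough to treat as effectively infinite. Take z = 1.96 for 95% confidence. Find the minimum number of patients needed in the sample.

With p = 0.60, p(1−p) = 0.2400.
n = z²·p(1−p)/E² = 1.96² × 0.2400 / 0.039² = 3.8416 × 0.2400 / 0.001521 ≈ 606.17.
Rounding up gives n = 607.

607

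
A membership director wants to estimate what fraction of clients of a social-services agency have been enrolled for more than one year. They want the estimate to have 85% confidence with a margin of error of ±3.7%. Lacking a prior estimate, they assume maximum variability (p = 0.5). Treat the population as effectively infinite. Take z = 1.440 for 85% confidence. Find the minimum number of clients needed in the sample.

379

With p = 0.5, p(1−p) = 0.25.
n = z²·p(1−p)/E² = 1.440² × 0.2500 / 0.037² = 2.0736 × 0.2500 / 0.001369 ≈ 378.67.
Rounding up gives n = 379.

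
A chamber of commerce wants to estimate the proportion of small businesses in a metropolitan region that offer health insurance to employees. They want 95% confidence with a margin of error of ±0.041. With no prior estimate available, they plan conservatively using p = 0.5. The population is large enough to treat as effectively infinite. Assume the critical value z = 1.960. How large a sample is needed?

572

With p = 0.5, p(1−p) = 0.25.
n = z²·p(1−p)/E² = 1.960² × 0.2500 / 0.041² = 3.8416 × 0.2500 / 0.001681 ≈ 571.33.
Rounding up gives n = 572.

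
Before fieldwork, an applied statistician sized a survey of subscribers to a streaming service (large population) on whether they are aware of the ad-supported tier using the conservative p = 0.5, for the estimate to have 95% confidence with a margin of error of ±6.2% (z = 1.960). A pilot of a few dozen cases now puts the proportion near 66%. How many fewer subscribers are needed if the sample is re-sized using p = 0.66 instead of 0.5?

25

Conservative (p = 0.5): n = 1.960² × 0.25 / 0.062² ≈ 249.84 → 250.
Using p = 0.66: p(1−p) = 0.2244, so n = 1.960² × 0.2244 / 0.062² ≈ 224.26 → 225.
Reduction: 250 − 225 = 25.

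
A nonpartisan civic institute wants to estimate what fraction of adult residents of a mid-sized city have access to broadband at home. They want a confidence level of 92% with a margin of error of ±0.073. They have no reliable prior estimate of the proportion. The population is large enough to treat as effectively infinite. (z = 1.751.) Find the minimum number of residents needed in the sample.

144

With no prior estimate, use p = 0.5, giving p(1−p) = 0.25.
n = z²·p(1−p)/E² = 1.751² × 0.2500 / 0.073² = 3.0660 × 0.2500 / 0.005329 ≈ 143.84.
Rounding up gives n = 144.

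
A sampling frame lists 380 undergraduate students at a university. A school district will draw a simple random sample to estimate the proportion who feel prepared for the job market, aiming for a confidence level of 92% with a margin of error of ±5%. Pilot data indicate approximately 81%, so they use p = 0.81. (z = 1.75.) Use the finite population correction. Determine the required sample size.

127

Unadjusted: n₀ = 1.75² × 0.81 × 0.19 / 0.050² ≈ 188.53, so n₀ = 189.
Finite population correction with N = 380: n = n₀ / (1 + (n₀−1)/N) = 189 / (1 + 188/380) = 189 / 1.4947 ≈ 126.44.
Rounding up, n = 127.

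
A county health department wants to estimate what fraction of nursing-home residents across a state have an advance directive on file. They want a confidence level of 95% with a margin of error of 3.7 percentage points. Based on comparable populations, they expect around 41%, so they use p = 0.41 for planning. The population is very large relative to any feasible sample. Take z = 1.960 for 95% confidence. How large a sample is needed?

679

With p = 0.41, p(1−p) = 0.2419.
n = z²·p(1−p)/E² = 1.960² × 0.2419 / 0.037² = 3.8416 × 0.2419 / 0.001369 ≈ 678.80.
Rounding up gives n = 679.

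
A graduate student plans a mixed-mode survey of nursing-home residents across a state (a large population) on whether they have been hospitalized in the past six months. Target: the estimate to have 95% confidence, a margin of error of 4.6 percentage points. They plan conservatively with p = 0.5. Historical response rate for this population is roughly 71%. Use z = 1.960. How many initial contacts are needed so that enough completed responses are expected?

640

Completed interviews needed: n₀ = 1.960² × 0.2500 / 0.046² ≈ 453.88 → 454.
At a 71% response rate, contacts needed = 454 / 0.71 ≈ 639.44 → 640.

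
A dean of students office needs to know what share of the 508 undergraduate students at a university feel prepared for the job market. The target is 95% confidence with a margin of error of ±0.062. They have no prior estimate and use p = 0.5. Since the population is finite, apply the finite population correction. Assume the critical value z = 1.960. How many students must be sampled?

168

Unadjusted: n₀ = 1.960² × 0.50 × 0.50 / 0.062² ≈ 249.84, so n₀ = 250.
Finite population correction with N = 508: n = n₀ / (1 + (n₀−1)/N) = 250 / (1 + 249/508) = 250 / 1.4902 ≈ 167.77.
Rounding up, n = 168.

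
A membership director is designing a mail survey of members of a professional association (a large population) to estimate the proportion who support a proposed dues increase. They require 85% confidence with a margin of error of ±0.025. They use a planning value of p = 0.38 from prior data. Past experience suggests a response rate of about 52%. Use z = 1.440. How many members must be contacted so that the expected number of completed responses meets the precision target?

1504

Completed interviews needed: n₀ = 1.440² × 0.2356 / 0.025² ≈ 781.66 → 782.
At a 52% response rate, contacts needed = 782 / 0.52 ≈ 1503.85 → 1504.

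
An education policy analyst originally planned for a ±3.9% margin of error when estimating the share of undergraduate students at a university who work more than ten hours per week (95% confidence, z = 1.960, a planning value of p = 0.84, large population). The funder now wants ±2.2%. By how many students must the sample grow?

727

At ±3.9%: n = 1.960² × 0.1344 / 0.039² ≈ 339.45 → 340.
At ±2.2%: n = 1.960² × 0.1344 / 0.022² ≈ 1066.76 → 1067.
Additional respondents: 1067 − 340 = 727.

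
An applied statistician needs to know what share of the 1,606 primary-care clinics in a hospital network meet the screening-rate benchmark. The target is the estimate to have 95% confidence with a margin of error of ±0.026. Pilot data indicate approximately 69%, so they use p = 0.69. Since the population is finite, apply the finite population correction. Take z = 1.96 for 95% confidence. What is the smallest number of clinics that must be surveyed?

693

Unadjusted: n₀ = 1.96² × 0.69 × 0.31 / 0.026² ≈ 1215.56, so n₀ = 1216.
Finite population correction with N = 1,606: n = n₀ / (1 + (n₀−1)/N) = 1216 / (1 + 1215/1606) = 1216 / 1.7565 ≈ 692.27.
Rounding up, n = 693.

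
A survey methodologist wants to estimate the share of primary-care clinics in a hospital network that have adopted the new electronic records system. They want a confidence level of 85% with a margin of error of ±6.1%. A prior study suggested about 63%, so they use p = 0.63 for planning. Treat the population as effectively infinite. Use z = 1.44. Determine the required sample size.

130

With p = 0.63, p(1−p) = 0.2331.
n = z²·p(1−p)/E² = 1.44² × 0.2331 / 0.061² = 2.0736 × 0.2331 / 0.003721 ≈ 129.90.
Rounding up gives n = 130.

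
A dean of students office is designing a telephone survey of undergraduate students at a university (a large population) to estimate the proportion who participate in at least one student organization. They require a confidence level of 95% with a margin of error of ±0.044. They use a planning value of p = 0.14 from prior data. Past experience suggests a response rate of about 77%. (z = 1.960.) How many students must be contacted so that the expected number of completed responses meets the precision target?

Completed interviews needed: n₀ = 1.960² × 0.1204 / 0.044² ≈ 238.91 → 239.
At a 77% response rate, contacts needed = 239 / 0.77 ≈ 310.39 → 311.

311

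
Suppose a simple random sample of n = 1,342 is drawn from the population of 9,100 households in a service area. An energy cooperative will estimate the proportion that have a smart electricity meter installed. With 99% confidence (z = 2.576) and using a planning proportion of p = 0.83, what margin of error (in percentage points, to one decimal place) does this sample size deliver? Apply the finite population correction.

Finite-population factor: (N−n)/(N−1) = (9100−1342)/(9100−1) = 0.8526.
SE(p̂) = √[p(1−p)/n · (N−n)/(N−1)] = √[0.1411/1342 × 0.8526] = 0.00947.
E = z × SE = 2.576 × 0.00947 = 0.02439 ≈ 2.4 percentage points.

2.4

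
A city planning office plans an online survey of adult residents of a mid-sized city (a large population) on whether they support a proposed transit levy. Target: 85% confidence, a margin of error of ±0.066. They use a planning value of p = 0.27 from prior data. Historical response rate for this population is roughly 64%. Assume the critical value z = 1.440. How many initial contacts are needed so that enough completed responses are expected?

147

Completed interviews needed: n₀ = 1.440² × 0.1971 / 0.066² ≈ 93.83 → 94.
At a 64% response rate, contacts needed = 94 / 0.64 ≈ 146.88 → 147.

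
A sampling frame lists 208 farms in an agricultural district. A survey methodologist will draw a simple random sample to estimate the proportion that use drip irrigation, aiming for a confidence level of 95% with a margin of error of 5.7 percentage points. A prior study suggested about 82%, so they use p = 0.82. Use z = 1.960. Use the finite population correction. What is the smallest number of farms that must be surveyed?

96

Unadjusted: n₀ = 1.960² × 0.82 × 0.18 / 0.057² ≈ 174.52, so n₀ = 175.
Finite population correction with N = 208: n = n₀ / (1 + (n₀−1)/N) = 175 / (1 + 174/208) = 175 / 1.8365 ≈ 95.29.
Rounding up, n = 96.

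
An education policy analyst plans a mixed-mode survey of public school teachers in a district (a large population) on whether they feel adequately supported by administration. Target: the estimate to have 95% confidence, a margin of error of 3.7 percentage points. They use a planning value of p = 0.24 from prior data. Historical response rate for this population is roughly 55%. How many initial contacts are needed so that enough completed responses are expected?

For 95% confidence, z = 1.960.
Completed interviews needed: n₀ = 1.960² × 0.1824 / 0.037² ≈ 511.84 → 512.
At a 55% response rate, contacts needed = 512 / 0.55 ≈ 930.91 → 931.

931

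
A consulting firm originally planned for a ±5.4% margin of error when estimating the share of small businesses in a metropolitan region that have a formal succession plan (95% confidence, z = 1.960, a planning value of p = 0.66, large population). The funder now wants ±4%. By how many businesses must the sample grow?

243

At ±5.4%: n = 1.960² × 0.2244 / 0.054² ≈ 295.63 → 296.
At ±4%: n = 1.960² × 0.2244 / 0.040² ≈ 538.78 → 539.
Additional respondents: 539 − 296 = 243.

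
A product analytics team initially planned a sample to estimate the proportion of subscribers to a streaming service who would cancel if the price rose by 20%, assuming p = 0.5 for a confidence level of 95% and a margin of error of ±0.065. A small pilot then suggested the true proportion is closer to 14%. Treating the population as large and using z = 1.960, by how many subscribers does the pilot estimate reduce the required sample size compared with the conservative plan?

118

Conservative (p = 0.5): n = 1.960² × 0.25 / 0.065² ≈ 227.31 → 228.
Using p = 0.14: p(1−p) = 0.1204, so n = 1.960² × 0.1204 / 0.065² ≈ 109.47 → 110.
Reduction: 228 − 110 = 118.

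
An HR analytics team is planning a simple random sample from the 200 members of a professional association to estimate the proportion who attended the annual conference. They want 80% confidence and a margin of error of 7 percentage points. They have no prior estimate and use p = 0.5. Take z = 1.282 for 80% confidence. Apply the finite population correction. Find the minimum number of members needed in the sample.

Unadjusted: n₀ = 1.282² × 0.50 × 0.50 / 0.070² ≈ 83.85, so n₀ = 84.
Finite population correction with N = 200: n = n₀ / (1 + (n₀−1)/N) = 84 / (1 + 83/200) = 84 / 1.4150 ≈ 59.36.
Rounding up, n = 60.

60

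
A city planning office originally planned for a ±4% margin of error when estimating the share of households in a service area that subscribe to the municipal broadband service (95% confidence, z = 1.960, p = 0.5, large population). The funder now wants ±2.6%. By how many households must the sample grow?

820

At ±4%: n = 1.960² × 0.2500 / 0.040² ≈ 600.25 → 601.
At ±2.6%: n = 1.960² × 0.2500 / 0.026² ≈ 1420.71 → 1421.
Additional respondents: 1421 − 601 = 820.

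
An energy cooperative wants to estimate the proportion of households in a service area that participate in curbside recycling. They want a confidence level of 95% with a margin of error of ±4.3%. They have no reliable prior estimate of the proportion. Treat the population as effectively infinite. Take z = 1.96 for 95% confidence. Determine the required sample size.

520

With no prior estimate, use p = 0.5, giving p(1−p) = 0.25.
n = z²·p(1−p)/E² = 1.96² × 0.2500 / 0.043² = 3.8416 × 0.2500 / 0.001849 ≈ 519.42.
Rounding up gives n = 520.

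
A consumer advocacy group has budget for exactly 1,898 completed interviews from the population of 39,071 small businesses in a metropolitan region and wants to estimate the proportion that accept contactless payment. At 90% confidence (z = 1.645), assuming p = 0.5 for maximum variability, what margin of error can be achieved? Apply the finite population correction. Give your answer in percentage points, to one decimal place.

1.8

Finite-population factor: (N−n)/(N−1) = (39071−1898)/(39071−1) = 0.9514.
SE(p̂) = √[p(1−p)/n · (N−n)/(N−1)] = √[0.2500/1898 × 0.9514] = 0.01119.
E = z × SE = 1.645 × 0.01119 = 0.01842 ≈ 1.8 percentage points.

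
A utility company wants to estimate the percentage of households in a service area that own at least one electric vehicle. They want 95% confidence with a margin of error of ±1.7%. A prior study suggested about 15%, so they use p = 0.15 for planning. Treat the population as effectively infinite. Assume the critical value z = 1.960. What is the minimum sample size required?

With p = 0.15, p(1−p) = 0.1275.
n = z²·p(1−p)/E² = 1.960² × 0.1275 / 0.017² = 3.8416 × 0.1275 / 0.000289 ≈ 1694.82.
Rounding up gives n = 1695.

1695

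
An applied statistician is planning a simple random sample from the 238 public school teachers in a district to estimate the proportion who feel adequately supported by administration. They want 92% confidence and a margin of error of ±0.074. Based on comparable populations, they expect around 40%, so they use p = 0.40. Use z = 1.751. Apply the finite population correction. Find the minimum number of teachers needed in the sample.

Unadjusted: n₀ = 1.751² × 0.40 × 0.60 / 0.074² ≈ 134.38, so n₀ = 135.
Finite population correction with N = 238: n = n₀ / (1 + (n₀−1)/N) = 135 / (1 + 134/238) = 135 / 1.5630 ≈ 86.37.
Rounding up, n = 87.

87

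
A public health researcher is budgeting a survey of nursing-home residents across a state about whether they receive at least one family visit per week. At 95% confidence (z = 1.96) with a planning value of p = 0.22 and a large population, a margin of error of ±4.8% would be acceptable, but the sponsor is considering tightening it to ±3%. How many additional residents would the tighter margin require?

At ±4.8%: n = 1.96² × 0.1716 / 0.048² ≈ 286.12 → 287.
At ±3%: n = 1.96² × 0.1716 / 0.030² ≈ 732.47 → 733.
Additional respondents: 733 − 287 = 446.

446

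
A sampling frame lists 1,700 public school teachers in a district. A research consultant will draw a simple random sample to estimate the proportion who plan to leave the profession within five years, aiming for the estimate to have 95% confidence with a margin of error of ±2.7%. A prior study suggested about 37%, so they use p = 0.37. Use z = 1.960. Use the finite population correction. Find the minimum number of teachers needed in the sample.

714

Unadjusted: n₀ = 1.960² × 0.37 × 0.63 / 0.027² ≈ 1228.36, so n₀ = 1229.
Finite population correction with N = 1,700: n = n₀ / (1 + (n₀−1)/N) = 1229 / (1 + 1228/1700) = 1229 / 1.7224 ≈ 713.56.
Rounding up, n = 714.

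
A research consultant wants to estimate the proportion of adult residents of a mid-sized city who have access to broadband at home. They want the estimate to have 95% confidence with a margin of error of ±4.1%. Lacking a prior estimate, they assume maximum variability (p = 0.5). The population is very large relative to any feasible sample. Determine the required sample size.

572

For 95% confidence, z = 1.960.
With p = 0.5, p(1−p) = 0.25.
n = z²·p(1−p)/E² = 1.960² × 0.2500 / 0.041² = 3.8416 × 0.2500 / 0.001681 ≈ 571.33.
Rounding up gives n = 572.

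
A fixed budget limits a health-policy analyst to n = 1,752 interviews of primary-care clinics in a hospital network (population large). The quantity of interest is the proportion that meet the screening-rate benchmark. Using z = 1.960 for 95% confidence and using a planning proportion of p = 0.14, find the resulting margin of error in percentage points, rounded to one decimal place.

SE(p̂) = √[p(1−p)/n] = √[0.1204/1752] = 0.00829.
E = z × SE = 1.960 × 0.00829 = 0.01625, or 1.6 percentage points.

1.6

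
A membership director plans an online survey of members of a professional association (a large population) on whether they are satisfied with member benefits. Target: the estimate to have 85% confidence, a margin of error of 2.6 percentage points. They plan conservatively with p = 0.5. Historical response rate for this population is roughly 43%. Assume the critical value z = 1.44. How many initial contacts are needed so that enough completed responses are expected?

Completed interviews needed: n₀ = 1.44² × 0.2500 / 0.026² ≈ 766.86 → 767.
At a 43% response rate, contacts needed = 767 / 0.43 ≈ 1783.72 → 1784.

1784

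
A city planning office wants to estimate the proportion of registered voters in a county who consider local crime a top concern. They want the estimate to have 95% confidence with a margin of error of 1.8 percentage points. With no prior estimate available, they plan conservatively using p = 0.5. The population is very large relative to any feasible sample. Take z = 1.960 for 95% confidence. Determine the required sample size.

2965

With p = 0.5, p(1−p) = 0.25.
n = z²·p(1−p)/E² = 1.960² × 0.2500 / 0.018² = 3.8416 × 0.2500 / 0.000324 ≈ 2964.20.
Rounding up gives n = 2965.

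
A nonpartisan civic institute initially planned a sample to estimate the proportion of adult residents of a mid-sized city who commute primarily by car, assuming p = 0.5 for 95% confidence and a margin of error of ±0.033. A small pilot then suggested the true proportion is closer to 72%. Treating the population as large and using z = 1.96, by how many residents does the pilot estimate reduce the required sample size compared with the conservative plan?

170

Conservative (p = 0.5): n = 1.96² × 0.25 / 0.033² ≈ 881.91 → 882.
Using p = 0.72: p(1−p) = 0.2016, so n = 1.96² × 0.2016 / 0.033² ≈ 711.17 → 712.
Reduction: 882 − 712 = 170.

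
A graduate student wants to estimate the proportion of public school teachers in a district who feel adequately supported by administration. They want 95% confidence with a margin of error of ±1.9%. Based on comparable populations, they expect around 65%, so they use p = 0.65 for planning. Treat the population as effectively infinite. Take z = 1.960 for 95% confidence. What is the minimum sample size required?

With p = 0.65, p(1−p) = 0.2275.
n = z²·p(1−p)/E² = 1.960² × 0.2275 / 0.019² = 3.8416 × 0.2275 / 0.000361 ≈ 2420.95.
Rounding up gives n = 2421.

2421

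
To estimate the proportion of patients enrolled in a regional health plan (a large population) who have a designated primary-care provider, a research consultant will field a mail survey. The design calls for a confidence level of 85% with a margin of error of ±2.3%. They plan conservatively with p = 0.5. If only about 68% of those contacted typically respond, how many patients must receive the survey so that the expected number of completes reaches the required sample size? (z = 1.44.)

1442

Completed interviews needed: n₀ = 1.44² × 0.2500 / 0.023² ≈ 979.96 → 980.
At a 68% response rate, contacts needed = 980 / 0.68 ≈ 1441.18 → 1442.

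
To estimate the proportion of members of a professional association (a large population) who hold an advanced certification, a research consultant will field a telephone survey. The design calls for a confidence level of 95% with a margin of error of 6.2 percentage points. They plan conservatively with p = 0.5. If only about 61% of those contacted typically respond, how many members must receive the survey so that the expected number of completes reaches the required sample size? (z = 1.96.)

Completed interviews needed: n₀ = 1.96² × 0.2500 / 0.062² ≈ 249.84 → 250.
At a 61% response rate, contacts needed = 250 / 0.61 ≈ 409.84 → 410.

410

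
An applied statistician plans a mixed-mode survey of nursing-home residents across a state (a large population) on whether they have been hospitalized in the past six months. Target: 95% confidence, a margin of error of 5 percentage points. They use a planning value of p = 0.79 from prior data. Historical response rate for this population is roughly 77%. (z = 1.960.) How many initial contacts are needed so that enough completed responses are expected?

Completed interviews needed: n₀ = 1.960² × 0.1659 / 0.050² ≈ 254.93 → 255.
At a 77% response rate, contacts needed = 255 / 0.77 ≈ 331.17 → 332.

332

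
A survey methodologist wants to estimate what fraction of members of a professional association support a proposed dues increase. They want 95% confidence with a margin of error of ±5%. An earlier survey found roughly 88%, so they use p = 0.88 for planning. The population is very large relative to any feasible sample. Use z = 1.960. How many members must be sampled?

With p = 0.88, p(1−p) = 0.1056.
n = z²·p(1−p)/E² = 1.960² × 0.1056 / 0.050² = 3.8416 × 0.1056 / 0.002500 ≈ 162.27.
Rounding up gives n = 163.

163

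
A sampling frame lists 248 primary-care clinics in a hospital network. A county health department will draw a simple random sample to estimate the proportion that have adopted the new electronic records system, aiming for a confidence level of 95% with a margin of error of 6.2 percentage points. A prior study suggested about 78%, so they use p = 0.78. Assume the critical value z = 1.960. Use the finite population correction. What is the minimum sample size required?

102

Unadjusted: n₀ = 1.960² × 0.78 × 0.22 / 0.062² ≈ 171.49, so n₀ = 172.
Finite population correction with N = 248: n = n₀ / (1 + (n₀−1)/N) = 172 / (1 + 171/248) = 172 / 1.6895 ≈ 101.80.
Rounding up, n = 102.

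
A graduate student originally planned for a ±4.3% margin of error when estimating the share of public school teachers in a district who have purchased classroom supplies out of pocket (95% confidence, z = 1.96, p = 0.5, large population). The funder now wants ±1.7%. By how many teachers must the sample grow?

At ±4.3%: n = 1.96² × 0.2500 / 0.043² ≈ 519.42 → 520.
At ±1.7%: n = 1.96² × 0.2500 / 0.017² ≈ 3323.18 → 3324.
Additional respondents: 3324 − 520 = 2804.

2804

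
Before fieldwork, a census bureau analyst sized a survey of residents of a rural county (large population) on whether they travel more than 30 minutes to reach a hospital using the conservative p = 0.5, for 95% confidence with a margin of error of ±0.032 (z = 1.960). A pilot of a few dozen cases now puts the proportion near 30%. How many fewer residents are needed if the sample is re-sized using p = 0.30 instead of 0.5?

150

Conservative (p = 0.5): n = 1.960² × 0.25 / 0.032² ≈ 937.89 → 938.
Using p = 0.30: p(1−p) = 0.2100, so n = 1.960² × 0.2100 / 0.032² ≈ 787.83 → 788.
Reduction: 938 − 788 = 150.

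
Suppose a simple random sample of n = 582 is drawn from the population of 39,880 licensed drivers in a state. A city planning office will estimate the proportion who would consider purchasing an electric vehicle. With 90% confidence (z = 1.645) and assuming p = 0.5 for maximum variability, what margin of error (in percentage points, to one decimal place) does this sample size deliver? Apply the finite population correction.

3.4

Finite-population factor: (N−n)/(N−1) = (39880−582)/(39880−1) = 0.9854.
SE(p̂) = √[p(1−p)/n · (N−n)/(N−1)] = √[0.2500/582 × 0.9854] = 0.02057.
E = z × SE = 1.645 × 0.02057 = 0.03384 ≈ 3.4 percentage points.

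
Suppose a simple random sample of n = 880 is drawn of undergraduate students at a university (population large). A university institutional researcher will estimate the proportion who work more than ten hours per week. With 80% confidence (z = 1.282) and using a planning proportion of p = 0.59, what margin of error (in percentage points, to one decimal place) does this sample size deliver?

SE(p̂) = √[p(1−p)/n] = √[0.2419/880] = 0.01658.
E = z × SE = 1.282 × 0.01658 = 0.02126, or 2.1 percentage points.

2.1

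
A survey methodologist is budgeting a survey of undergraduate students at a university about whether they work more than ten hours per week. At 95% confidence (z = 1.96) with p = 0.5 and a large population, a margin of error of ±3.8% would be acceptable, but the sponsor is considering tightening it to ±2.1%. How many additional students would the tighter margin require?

1512

At ±3.8%: n = 1.96² × 0.2500 / 0.038² ≈ 665.10 → 666.
At ±2.1%: n = 1.96² × 0.2500 / 0.021² ≈ 2177.78 → 2178.
Additional respondents: 2178 − 666 = 1512.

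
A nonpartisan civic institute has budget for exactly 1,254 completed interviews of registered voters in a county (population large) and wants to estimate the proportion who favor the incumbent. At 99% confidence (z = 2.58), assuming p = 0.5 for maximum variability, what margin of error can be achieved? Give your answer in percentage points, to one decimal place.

3.6

SE(p̂) = √[p(1−p)/n] = √[0.2500/1254] = 0.01412.
E = z × SE = 2.58 × 0.01412 = 0.03643, or 3.6 percentage points.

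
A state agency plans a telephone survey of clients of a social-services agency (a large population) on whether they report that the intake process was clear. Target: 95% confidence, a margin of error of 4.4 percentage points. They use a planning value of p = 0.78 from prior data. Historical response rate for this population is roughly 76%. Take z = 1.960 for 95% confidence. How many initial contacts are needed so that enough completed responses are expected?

449

Completed interviews needed: n₀ = 1.960² × 0.1716 / 0.044² ≈ 340.51 → 341.
At a 76% response rate, contacts needed = 341 / 0.76 ≈ 448.68 → 449.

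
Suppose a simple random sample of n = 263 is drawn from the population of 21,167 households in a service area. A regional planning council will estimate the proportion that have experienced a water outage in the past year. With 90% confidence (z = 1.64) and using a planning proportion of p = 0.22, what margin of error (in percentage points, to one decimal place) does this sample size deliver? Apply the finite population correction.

4.2

Finite-population factor: (N−n)/(N−1) = (21167−263)/(21167−1) = 0.9876.
SE(p̂) = √[p(1−p)/n · (N−n)/(N−1)] = √[0.1716/263 × 0.9876] = 0.02538.
E = z × SE = 1.64 × 0.02538 = 0.04163 ≈ 4.2 percentage points.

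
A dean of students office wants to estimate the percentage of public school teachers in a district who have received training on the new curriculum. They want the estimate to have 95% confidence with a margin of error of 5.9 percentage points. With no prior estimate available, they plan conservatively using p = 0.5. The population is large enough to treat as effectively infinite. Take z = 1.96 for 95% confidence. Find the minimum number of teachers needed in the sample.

With p = 0.5, p(1−p) = 0.25.
n = z²·p(1−p)/E² = 1.96² × 0.2500 / 0.059² = 3.8416 × 0.2500 / 0.003481 ≈ 275.90.
Rounding up gives n = 276.

276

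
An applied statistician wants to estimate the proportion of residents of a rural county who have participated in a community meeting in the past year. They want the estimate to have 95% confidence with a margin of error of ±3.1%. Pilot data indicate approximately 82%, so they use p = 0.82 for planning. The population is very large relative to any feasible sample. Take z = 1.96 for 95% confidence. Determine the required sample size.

591

With p = 0.82, p(1−p) = 0.1476.
n = z²·p(1−p)/E² = 1.96² × 0.1476 / 0.031² = 3.8416 × 0.1476 / 0.000961 ≈ 590.03.
Rounding up gives n = 591.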